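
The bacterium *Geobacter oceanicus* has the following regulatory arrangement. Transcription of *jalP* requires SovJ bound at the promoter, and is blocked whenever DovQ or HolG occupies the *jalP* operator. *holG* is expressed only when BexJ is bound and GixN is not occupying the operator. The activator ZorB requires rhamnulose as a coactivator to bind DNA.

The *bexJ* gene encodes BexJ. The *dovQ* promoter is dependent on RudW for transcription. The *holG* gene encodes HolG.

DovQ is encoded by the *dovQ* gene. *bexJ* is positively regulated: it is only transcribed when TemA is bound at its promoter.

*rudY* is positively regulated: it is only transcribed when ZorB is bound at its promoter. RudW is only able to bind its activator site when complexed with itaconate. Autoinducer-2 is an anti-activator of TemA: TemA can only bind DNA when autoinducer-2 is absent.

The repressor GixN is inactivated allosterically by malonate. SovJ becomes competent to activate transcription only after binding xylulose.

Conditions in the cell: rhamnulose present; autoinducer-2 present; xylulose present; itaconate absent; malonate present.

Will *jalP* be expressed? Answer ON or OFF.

Itaconate is absent, so RudW is inactive.
Required activator RudW is absent, so *dovQ* is not transcribed.
So DovQ is not produced.
Malonate is present, so GixN is inactive.
Autoinducer-2 is present, so TemA is inactive.
Required activator TemA is absent, so *bexJ* is not transcribed.
So BexJ is not produced.
Required activator BexJ is absent, so *holG* is not transcribed.
So HolG is not produced.
Xylulose is present, so SovJ is active.
No repressor is bound and SovJ is active, so *jalP* is transcribed.

ON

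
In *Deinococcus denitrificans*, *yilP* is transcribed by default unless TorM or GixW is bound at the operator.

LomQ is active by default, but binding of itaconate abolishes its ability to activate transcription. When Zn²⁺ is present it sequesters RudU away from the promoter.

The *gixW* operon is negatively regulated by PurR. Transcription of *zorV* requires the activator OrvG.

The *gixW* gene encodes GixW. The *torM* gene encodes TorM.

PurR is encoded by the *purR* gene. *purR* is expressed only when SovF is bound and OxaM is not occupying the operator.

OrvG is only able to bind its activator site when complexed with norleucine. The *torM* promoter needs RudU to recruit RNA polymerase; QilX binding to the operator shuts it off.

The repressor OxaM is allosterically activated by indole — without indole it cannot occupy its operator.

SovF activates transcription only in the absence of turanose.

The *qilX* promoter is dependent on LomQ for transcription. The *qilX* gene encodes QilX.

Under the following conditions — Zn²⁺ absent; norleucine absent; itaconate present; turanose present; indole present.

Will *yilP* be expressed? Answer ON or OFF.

OFF

Itaconate is present, so LomQ is inactive.
Required activator LomQ is absent, so *qilX* is not transcribed.
So QilX is not produced.
Zn²⁺ is absent, so RudU is active.
No repressor is bound and RudU is active, so *torM* is transcribed.
So TorM is produced and active.
Turanose is present, so SovF is inactive.
Indole is present, so OxaM is active.
With repressor OxaM bound, *purR* is not transcribed.
So PurR is not produced.
With no repressor bound, *gixW* is transcribed.
So GixW is produced and active.
With repressor TorM bound, *yilP* is not transcribed.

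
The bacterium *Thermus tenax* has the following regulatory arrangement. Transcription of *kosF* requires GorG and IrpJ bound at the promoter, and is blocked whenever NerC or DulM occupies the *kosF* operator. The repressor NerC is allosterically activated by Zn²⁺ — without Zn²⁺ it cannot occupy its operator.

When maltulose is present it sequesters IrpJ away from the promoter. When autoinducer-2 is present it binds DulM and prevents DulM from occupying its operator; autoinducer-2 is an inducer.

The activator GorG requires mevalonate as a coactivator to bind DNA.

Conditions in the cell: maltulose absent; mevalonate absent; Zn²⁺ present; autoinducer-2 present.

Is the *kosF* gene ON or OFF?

Mevalonate is absent, so GorG is inactive.
Zn²⁺ is present, so NerC is active.
Maltulose is absent, so IrpJ is active.
Autoinducer-2 is present, so DulM is inactive.
With repressor NerC bound, *kosF* is not transcribed.

OFF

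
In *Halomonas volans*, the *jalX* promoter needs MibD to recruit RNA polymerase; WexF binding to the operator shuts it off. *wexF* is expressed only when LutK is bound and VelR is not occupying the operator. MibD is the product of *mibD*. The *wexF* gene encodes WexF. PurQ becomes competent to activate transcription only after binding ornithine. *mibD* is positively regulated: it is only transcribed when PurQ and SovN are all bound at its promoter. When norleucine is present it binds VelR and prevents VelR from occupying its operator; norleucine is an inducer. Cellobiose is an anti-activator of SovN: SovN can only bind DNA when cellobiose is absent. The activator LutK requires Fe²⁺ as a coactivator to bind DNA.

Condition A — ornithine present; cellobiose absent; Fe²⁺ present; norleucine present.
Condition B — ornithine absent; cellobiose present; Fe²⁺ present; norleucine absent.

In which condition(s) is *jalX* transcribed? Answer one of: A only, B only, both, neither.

Condition A:
Ornithine is present, so PurQ is active.
Cellobiose is absent, so SovN is active.
No repressor is bound and PurQ and SovN are active, so *mibD* is transcribed.
So MibD is produced and active.
Fe²⁺ is present, so LutK is active.
Norleucine is present, so VelR is inactive.
No repressor is bound and LutK is active, so *wexF* is transcribed.
So WexF is produced and active.
With repressor WexF bound, *jalX* is not transcribed.
→ *jalX* is OFF in A.
Condition B:
Ornithine is absent, so PurQ is inactive.
Cellobiose is present, so SovN is inactive.
Required activator PurQ is absent, so *mibD* is not transcribed.
So MibD is not produced.
Fe²⁺ is present, so LutK is active.
Norleucine is absent, so VelR is active.
With repressor VelR bound, *wexF* is not transcribed.
So WexF is not produced.
Required activator MibD is absent, so *jalX* is not transcribed.
→ *jalX* is OFF in B.

neither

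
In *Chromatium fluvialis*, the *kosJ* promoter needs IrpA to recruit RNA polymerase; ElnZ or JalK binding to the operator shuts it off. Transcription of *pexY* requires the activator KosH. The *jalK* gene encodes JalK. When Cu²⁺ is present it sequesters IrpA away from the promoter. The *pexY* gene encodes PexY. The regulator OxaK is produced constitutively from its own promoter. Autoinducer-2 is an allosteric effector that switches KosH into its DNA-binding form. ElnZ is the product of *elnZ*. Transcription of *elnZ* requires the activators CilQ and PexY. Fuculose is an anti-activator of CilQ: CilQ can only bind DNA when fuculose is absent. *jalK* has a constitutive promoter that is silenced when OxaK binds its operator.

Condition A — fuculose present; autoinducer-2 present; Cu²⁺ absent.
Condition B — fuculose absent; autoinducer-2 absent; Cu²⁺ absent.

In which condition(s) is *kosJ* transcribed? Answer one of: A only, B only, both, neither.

both

Condition A:
Fuculose is present, so CilQ is inactive.
Autoinducer-2 is present, so KosH is active.
No repressor is bound and KosH is active, so *pexY* is transcribed.
So PexY is produced and active.
Required activator CilQ is absent, so *elnZ* is not transcribed.
So ElnZ is not produced.
OxaK is produced constitutively and is active.
With repressor OxaK bound, *jalK* is not transcribed.
So JalK is not produced.
Cu²⁺ is absent, so IrpA is active.
No repressor is bound and IrpA is active, so *kosJ* is transcribed.
→ *kosJ* is ON in A.
Condition B:
Fuculose is absent, so CilQ is active.
Autoinducer-2 is absent, so KosH is inactive.
Required activator KosH is absent, so *pexY* is not transcribed.
So PexY is not produced.
Required activator PexY is absent, so *elnZ* is not transcribed.
So ElnZ is not produced.
OxaK is produced constitutively and is active.
With repressor OxaK bound, *jalK* is not transcribed.
So JalK is not produced.
Cu²⁺ is absent, so IrpA is active.
No repressor is bound and IrpA is active, so *kosJ* is transcribed.
→ *kosJ* is ON in B.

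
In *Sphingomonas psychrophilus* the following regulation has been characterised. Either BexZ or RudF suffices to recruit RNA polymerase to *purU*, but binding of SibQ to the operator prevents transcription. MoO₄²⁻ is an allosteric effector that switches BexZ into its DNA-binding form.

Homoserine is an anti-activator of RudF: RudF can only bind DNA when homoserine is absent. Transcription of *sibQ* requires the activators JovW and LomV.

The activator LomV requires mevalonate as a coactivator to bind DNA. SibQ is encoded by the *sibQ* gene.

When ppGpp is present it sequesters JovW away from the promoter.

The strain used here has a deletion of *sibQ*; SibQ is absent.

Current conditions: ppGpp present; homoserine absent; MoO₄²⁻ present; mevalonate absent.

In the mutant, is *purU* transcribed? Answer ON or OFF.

MoO₄²⁻ is present, so BexZ is active.
Homoserine is absent, so RudF is active.
SibQ is non-functional in this strain, so it has no effect.
Activator BexZ is present, so *purU* is transcribed.

ON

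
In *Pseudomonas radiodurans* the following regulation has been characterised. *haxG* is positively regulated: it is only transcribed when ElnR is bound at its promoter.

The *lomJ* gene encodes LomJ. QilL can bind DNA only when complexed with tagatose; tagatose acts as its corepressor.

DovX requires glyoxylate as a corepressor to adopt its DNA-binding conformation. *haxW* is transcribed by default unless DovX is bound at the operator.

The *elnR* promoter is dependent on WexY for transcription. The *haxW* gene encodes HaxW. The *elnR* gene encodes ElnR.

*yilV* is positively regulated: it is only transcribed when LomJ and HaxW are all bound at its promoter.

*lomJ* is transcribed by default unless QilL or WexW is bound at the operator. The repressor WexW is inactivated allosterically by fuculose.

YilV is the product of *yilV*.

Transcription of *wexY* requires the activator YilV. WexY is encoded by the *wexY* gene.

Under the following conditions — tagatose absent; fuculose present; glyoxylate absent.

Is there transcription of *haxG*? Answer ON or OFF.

ON

Tagatose is absent, so QilL is inactive.
Fuculose is present, so WexW is inactive.
With no repressor bound, *lomJ* is transcribed.
So LomJ is produced and active.
Glyoxylate is absent, so DovX is inactive.
With no repressor bound, *haxW* is transcribed.
So HaxW is produced and active.
No repressor is bound and LomJ and HaxW are active, so *yilV* is transcribed.
So YilV is produced and active.
No repressor is bound and YilV is active, so *wexY* is transcribed.
So WexY is produced and active.
No repressor is bound and WexY is active, so *elnR* is transcribed.
So ElnR is produced and active.
No repressor is bound and ElnR is active, so *haxG* is transcribed.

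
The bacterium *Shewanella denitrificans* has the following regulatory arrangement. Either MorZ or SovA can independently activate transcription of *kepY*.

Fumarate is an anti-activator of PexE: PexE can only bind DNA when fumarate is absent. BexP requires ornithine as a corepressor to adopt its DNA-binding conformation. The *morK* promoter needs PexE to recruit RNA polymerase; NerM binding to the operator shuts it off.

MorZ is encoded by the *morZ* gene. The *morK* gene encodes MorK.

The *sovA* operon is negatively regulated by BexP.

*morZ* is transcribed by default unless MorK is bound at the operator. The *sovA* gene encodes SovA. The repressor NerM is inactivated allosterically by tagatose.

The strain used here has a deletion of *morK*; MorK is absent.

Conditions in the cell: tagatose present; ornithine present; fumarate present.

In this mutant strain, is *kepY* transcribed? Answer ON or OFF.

ON

MorK is non-functional in this strain, so it has no effect.
With no repressor bound, *morZ* is transcribed.
So MorZ is produced and active.
Ornithine is present, so BexP is active.
With repressor BexP bound, *sovA* is not transcribed.
So SovA is not produced.
Activator MorZ is present, so *kepY* is transcribed.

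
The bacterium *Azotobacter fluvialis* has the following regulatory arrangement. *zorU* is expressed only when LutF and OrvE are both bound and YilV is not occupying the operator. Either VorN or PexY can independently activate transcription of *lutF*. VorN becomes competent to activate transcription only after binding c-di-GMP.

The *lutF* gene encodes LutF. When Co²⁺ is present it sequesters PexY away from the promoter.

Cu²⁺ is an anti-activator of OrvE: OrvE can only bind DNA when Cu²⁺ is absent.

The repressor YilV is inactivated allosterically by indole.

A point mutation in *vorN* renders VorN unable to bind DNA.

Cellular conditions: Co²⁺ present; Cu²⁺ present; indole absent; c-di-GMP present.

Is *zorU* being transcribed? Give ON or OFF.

VorN is non-functional in this strain, so it has no effect.
Co²⁺ is present, so PexY is inactive.
No activator is available at the *lutF* promoter, so *lutF* is not transcribed.
So LutF is not produced.
Cu²⁺ is present, so OrvE is inactive.
Indole is absent, so YilV is active.
With repressor YilV bound, *zorU* is not transcribed.

OFF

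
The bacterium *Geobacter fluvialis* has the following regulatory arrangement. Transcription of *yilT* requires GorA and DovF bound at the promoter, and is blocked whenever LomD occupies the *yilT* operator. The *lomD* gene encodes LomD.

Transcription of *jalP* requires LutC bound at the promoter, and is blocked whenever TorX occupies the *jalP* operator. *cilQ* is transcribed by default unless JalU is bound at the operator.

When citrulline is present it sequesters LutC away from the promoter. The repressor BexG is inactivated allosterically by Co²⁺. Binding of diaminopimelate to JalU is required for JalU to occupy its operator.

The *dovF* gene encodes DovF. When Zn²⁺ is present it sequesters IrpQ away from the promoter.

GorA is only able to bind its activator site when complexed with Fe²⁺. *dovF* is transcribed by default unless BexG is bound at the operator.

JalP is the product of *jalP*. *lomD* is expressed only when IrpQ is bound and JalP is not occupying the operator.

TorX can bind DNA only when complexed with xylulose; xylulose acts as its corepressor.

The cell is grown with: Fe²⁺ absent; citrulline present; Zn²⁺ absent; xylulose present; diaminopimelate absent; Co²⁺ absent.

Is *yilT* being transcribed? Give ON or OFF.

Fe²⁺ is absent, so GorA is inactive.
Co²⁺ is absent, so BexG is active.
With repressor BexG bound, *dovF* is not transcribed.
So DovF is not produced.
Zn²⁺ is absent, so IrpQ is active.
Citrulline is present, so LutC is inactive.
Xylulose is present, so TorX is active.
With repressor TorX bound, *jalP* is not transcribed.
So JalP is not produced.
No repressor is bound and IrpQ is active, so *lomD* is transcribed.
So LomD is produced and active.
With repressor LomD bound, *yilT* is not transcribed.

OFF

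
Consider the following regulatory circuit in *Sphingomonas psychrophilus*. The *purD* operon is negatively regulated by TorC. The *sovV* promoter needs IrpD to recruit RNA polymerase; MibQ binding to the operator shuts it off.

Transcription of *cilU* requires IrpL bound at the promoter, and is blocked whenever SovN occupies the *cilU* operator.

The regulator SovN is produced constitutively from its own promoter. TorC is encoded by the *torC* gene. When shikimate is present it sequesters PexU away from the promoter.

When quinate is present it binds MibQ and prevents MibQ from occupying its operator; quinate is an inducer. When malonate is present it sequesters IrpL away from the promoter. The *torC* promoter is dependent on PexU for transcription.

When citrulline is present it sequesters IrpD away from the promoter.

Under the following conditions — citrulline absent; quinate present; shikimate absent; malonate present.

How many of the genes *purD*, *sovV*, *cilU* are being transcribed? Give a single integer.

1

Shikimate is absent, so PexU is active.
No repressor is bound and PexU is active, so *torC* is transcribed.
So TorC is produced and active.
With repressor TorC bound, *purD* is not transcribed.
→ *purD* is OFF.
Quinate is present, so MibQ is inactive.
Citrulline is absent, so IrpD is active.
No repressor is bound and IrpD is active, so *sovV* is transcribed.
→ *sovV* is ON.
SovN is produced constitutively and is active.
Malonate is present, so IrpL is inactive.
With repressor SovN bound, *cilU* is not transcribed.
→ *cilU* is OFF.
1 of the 3 genes is transcribed.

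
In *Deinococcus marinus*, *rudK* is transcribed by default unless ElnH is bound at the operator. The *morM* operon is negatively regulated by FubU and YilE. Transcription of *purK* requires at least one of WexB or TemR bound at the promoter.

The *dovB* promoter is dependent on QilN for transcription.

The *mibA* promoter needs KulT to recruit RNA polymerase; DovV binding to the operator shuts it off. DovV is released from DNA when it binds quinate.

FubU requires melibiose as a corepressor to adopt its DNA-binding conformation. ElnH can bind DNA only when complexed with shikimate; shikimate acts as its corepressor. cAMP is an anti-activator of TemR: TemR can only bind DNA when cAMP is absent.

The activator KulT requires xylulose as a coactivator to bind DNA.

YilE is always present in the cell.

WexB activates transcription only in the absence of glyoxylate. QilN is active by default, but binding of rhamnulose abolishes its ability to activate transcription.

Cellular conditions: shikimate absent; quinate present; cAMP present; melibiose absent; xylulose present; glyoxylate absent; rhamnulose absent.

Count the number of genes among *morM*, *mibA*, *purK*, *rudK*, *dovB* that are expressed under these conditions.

4

Melibiose is absent, so FubU is inactive.
YilE is produced constitutively and is active.
With repressor YilE bound, *morM* is not transcribed.
→ *morM* is OFF.
Xylulose is present, so KulT is active.
Quinate is present, so DovV is inactive.
No repressor is bound and KulT is active, so *mibA* is transcribed.
→ *mibA* is ON.
Glyoxylate is absent, so WexB is active.
cAMP is present, so TemR is inactive.
Activator WexB is present, so *purK* is transcribed.
→ *purK* is ON.
Shikimate is absent, so ElnH is inactive.
With no repressor bound, *rudK* is transcribed.
→ *rudK* is ON.
Rhamnulose is absent, so QilN is active.
No repressor is bound and QilN is active, so *dovB* is transcribed.
→ *dovB* is ON.
4 of the 5 genes are transcribed.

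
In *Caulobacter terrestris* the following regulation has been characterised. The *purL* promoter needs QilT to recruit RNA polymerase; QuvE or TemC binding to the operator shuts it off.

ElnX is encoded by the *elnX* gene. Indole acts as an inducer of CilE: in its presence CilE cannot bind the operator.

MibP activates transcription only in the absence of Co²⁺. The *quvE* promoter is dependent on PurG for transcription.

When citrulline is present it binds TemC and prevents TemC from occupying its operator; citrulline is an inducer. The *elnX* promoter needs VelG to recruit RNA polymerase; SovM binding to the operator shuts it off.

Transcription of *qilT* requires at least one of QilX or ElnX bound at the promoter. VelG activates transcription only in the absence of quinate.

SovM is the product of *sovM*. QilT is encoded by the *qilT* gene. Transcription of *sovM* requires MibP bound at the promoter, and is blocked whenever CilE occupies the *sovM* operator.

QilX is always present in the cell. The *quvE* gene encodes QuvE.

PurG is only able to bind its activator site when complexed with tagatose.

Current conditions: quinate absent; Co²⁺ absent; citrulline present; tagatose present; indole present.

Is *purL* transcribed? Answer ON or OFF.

Tagatose is present, so PurG is active.
No repressor is bound and PurG is active, so *quvE* is transcribed.
So QuvE is produced and active.
Citrulline is present, so TemC is inactive.
QilX is produced constitutively and is active.
Co²⁺ is absent, so MibP is active.
Indole is present, so CilE is inactive.
No repressor is bound and MibP is active, so *sovM* is transcribed.
So SovM is produced and active.
Quinate is absent, so VelG is active.
With repressor SovM bound, *elnX* is not transcribed.
So ElnX is not produced.
Activator QilX is present, so *qilT* is transcribed.
So QilT is produced and active.
With repressor QuvE bound, *purL* is not transcribed.

OFF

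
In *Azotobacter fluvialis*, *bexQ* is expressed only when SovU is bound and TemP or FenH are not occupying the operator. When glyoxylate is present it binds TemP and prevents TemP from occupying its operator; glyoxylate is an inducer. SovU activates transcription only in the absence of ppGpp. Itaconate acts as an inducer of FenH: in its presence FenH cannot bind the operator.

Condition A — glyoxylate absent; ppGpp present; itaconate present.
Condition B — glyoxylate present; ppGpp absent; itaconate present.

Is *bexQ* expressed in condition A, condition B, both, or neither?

B only

Condition A:
Glyoxylate is absent, so TemP is active.
ppGpp is present, so SovU is inactive.
Itaconate is present, so FenH is inactive.
With repressor TemP bound, *bexQ* is not transcribed.
→ *bexQ* is OFF in A.
Condition B:
Glyoxylate is present, so TemP is inactive.
ppGpp is absent, so SovU is active.
Itaconate is present, so FenH is inactive.
No repressor is bound and SovU is active, so *bexQ* is transcribed.
→ *bexQ* is ON in B.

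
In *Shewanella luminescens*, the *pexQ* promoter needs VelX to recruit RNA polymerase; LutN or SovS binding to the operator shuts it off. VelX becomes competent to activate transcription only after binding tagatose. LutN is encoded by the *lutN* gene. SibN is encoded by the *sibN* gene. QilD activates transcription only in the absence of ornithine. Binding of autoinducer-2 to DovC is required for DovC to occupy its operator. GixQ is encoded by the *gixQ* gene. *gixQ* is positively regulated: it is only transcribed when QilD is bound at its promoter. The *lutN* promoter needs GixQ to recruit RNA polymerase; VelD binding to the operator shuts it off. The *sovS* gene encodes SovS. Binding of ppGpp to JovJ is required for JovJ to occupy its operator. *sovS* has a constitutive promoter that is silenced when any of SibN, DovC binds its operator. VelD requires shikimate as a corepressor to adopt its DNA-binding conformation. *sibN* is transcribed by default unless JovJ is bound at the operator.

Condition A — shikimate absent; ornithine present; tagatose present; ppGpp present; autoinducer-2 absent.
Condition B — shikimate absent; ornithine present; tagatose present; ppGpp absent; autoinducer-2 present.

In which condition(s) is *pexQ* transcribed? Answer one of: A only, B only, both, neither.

B only

Condition A:
Shikimate is absent, so VelD is inactive.
Ornithine is present, so QilD is inactive.
Required activator QilD is absent, so *gixQ* is not transcribed.
So GixQ is not produced.
Required activator GixQ is absent, so *lutN* is not transcribed.
So LutN is not produced.
Tagatose is present, so VelX is active.
ppGpp is present, so JovJ is active.
With repressor JovJ bound, *sibN* is not transcribed.
So SibN is not produced.
Autoinducer-2 is absent, so DovC is inactive.
With no repressor bound, *sovS* is transcribed.
So SovS is produced and active.
With repressor SovS bound, *pexQ* is not transcribed.
→ *pexQ* is OFF in A.
Condition B:
Shikimate is absent, so VelD is inactive.
Ornithine is present, so QilD is inactive.
Required activator QilD is absent, so *gixQ* is not transcribed.
So GixQ is not produced.
Required activator GixQ is absent, so *lutN* is not transcribed.
So LutN is not produced.
Tagatose is present, so VelX is active.
ppGpp is absent, so JovJ is inactive.
With no repressor bound, *sibN* is transcribed.
So SibN is produced and active.
Autoinducer-2 is present, so DovC is active.
With repressor SibN bound, *sovS* is not transcribed.
So SovS is not produced.
No repressor is bound and VelX is active, so *pexQ* is transcribed.
→ *pexQ* is ON in B.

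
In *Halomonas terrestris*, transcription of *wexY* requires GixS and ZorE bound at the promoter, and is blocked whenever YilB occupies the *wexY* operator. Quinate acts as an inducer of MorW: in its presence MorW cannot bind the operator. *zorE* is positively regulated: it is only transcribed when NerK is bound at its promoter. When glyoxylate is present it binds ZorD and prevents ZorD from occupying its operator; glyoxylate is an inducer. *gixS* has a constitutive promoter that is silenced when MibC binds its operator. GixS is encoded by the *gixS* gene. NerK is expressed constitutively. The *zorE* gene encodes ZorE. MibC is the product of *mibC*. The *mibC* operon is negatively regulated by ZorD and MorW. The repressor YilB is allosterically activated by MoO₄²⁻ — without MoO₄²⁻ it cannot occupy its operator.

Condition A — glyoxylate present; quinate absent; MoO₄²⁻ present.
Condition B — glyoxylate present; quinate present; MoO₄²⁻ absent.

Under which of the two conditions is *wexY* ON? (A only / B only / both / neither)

neither

Condition A:
Glyoxylate is present, so ZorD is inactive.
Quinate is absent, so MorW is active.
With repressor MorW bound, *mibC* is not transcribed.
So MibC is not produced.
With no repressor bound, *gixS* is transcribed.
So GixS is produced and active.
NerK is produced constitutively and is active.
No repressor is bound and NerK is active, so *zorE* is transcribed.
So ZorE is produced and active.
MoO₄²⁻ is present, so YilB is active.
With repressor YilB bound, *wexY* is not transcribed.
→ *wexY* is OFF in A.
Condition B:
Glyoxylate is present, so ZorD is inactive.
Quinate is present, so MorW is inactive.
With no repressor bound, *mibC* is transcribed.
So MibC is produced and active.
With repressor MibC bound, *gixS* is not transcribed.
So GixS is not produced.
NerK is produced constitutively and is active.
No repressor is bound and NerK is active, so *zorE* is transcribed.
So ZorE is produced and active.
MoO₄²⁻ is absent, so YilB is inactive.
Required activator GixS is absent, so *wexY* is not transcribed.
→ *wexY* is OFF in B.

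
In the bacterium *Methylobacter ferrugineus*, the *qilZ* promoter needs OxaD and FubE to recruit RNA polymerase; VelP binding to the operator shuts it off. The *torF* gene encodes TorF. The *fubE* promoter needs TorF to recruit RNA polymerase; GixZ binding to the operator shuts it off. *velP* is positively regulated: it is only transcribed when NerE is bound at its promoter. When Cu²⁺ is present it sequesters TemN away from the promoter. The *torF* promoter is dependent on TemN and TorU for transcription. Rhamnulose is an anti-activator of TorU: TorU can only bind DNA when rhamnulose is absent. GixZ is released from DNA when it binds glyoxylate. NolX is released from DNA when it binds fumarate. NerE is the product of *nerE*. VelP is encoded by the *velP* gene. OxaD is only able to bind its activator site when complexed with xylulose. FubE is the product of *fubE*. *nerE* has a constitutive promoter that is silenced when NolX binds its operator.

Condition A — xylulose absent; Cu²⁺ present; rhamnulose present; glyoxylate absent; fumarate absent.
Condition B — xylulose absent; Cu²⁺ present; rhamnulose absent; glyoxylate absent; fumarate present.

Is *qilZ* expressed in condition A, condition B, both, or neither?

Condition A:
Xylulose is absent, so OxaD is inactive.
Cu²⁺ is present, so TemN is inactive.
Rhamnulose is present, so TorU is inactive.
Required activator TemN is absent, so *torF* is not transcribed.
So TorF is not produced.
Glyoxylate is absent, so GixZ is active.
With repressor GixZ bound, *fubE* is not transcribed.
So FubE is not produced.
Fumarate is absent, so NolX is active.
With repressor NolX bound, *nerE* is not transcribed.
So NerE is not produced.
Required activator NerE is absent, so *velP* is not transcribed.
So VelP is not produced.
Required activator OxaD is absent, so *qilZ* is not transcribed.
→ *qilZ* is OFF in A.
Condition B:
Xylulose is absent, so OxaD is inactive.
Cu²⁺ is present, so TemN is inactive.
Rhamnulose is absent, so TorU is active.
Required activator TemN is absent, so *torF* is not transcribed.
So TorF is not produced.
Glyoxylate is absent, so GixZ is active.
With repressor GixZ bound, *fubE* is not transcribed.
So FubE is not produced.
Fumarate is present, so NolX is inactive.
With no repressor bound, *nerE* is transcribed.
So NerE is produced and active.
No repressor is bound and NerE is active, so *velP* is transcribed.
So VelP is produced and active.
With repressor VelP bound, *qilZ* is not transcribed.
→ *qilZ* is OFF in B.

neither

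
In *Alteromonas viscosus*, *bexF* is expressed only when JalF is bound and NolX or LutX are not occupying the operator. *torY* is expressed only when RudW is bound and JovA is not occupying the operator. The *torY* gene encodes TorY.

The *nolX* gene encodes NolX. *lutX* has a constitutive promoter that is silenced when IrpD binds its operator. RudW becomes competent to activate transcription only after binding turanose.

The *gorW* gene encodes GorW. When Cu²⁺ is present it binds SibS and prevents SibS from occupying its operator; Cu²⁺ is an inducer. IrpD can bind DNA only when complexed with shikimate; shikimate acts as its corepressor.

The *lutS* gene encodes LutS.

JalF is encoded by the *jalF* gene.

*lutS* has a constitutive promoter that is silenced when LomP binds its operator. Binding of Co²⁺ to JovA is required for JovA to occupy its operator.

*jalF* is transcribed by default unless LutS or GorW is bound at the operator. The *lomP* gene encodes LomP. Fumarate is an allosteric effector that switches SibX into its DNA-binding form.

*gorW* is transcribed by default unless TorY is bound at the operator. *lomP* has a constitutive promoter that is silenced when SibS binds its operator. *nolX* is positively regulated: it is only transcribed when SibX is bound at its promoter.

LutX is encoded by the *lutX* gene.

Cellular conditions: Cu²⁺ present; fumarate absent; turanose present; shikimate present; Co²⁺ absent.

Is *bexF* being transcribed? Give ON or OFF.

Fumarate is absent, so SibX is inactive.
Required activator SibX is absent, so *nolX* is not transcribed.
So NolX is not produced.
Cu²⁺ is present, so SibS is inactive.
With no repressor bound, *lomP* is transcribed.
So LomP is produced and active.
With repressor LomP bound, *lutS* is not transcribed.
So LutS is not produced.
Co²⁺ is absent, so JovA is inactive.
Turanose is present, so RudW is active.
No repressor is bound and RudW is active, so *torY* is transcribed.
So TorY is produced and active.
With repressor TorY bound, *gorW* is not transcribed.
So GorW is not produced.
With no repressor bound, *jalF* is transcribed.
So JalF is produced and active.
Shikimate is present, so IrpD is active.
With repressor IrpD bound, *lutX* is not transcribed.
So LutX is not produced.
No repressor is bound and JalF is active, so *bexF* is transcribed.

ON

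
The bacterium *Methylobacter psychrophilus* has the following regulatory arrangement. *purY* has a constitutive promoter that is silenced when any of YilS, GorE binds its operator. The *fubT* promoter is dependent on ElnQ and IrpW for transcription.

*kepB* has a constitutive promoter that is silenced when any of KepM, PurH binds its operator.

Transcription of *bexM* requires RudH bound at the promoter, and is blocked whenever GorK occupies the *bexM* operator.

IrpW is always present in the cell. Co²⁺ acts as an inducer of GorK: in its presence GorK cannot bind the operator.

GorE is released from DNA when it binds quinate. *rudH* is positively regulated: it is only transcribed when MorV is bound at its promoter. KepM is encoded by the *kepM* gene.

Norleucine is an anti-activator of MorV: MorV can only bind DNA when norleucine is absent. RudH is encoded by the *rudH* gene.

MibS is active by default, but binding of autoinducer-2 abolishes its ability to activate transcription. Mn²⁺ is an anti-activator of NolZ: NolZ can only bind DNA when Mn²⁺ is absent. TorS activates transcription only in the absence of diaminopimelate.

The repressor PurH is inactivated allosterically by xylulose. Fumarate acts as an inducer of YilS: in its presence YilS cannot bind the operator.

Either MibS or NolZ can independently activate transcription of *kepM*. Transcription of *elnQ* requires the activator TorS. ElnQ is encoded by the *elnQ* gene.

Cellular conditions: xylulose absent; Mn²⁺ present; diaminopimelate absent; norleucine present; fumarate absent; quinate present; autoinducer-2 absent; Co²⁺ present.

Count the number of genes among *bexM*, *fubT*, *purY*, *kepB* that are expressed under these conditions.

Co²⁺ is present, so GorK is inactive.
Norleucine is present, so MorV is inactive.
Required activator MorV is absent, so *rudH* is not transcribed.
So RudH is not produced.
Required activator RudH is absent, so *bexM* is not transcribed.
→ *bexM* is OFF.
Diaminopimelate is absent, so TorS is active.
No repressor is bound and TorS is active, so *elnQ* is transcribed.
So ElnQ is produced and active.
IrpW is produced constitutively and is active.
No repressor is bound and ElnQ and IrpW are active, so *fubT* is transcribed.
→ *fubT* is ON.
Fumarate is absent, so YilS is active.
Quinate is present, so GorE is inactive.
With repressor YilS bound, *purY* is not transcribed.
→ *purY* is OFF.
Autoinducer-2 is absent, so MibS is active.
Mn²⁺ is present, so NolZ is inactive.
Activator MibS is present, so *kepM* is transcribed.
So KepM is produced and active.
Xylulose is absent, so PurH is active.
With repressor KepM bound, *kepB* is not transcribed.
→ *kepB* is OFF.
1 of the 4 genes is transcribed.

1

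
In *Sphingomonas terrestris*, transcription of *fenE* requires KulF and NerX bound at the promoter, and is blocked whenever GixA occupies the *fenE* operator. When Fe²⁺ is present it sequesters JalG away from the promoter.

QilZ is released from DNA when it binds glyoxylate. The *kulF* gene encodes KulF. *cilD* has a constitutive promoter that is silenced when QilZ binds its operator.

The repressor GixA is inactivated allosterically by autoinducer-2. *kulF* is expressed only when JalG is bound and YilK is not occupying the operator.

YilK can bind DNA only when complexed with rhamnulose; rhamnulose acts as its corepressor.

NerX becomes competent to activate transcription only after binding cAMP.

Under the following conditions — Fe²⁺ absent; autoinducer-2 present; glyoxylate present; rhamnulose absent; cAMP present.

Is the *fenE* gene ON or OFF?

ON

Fe²⁺ is absent, so JalG is active.
Rhamnulose is absent, so YilK is inactive.
No repressor is bound and JalG is active, so *kulF* is transcribed.
So KulF is produced and active.
cAMP is present, so NerX is active.
Autoinducer-2 is present, so GixA is inactive.
No repressor is bound and KulF and NerX are active, so *fenE* is transcribed.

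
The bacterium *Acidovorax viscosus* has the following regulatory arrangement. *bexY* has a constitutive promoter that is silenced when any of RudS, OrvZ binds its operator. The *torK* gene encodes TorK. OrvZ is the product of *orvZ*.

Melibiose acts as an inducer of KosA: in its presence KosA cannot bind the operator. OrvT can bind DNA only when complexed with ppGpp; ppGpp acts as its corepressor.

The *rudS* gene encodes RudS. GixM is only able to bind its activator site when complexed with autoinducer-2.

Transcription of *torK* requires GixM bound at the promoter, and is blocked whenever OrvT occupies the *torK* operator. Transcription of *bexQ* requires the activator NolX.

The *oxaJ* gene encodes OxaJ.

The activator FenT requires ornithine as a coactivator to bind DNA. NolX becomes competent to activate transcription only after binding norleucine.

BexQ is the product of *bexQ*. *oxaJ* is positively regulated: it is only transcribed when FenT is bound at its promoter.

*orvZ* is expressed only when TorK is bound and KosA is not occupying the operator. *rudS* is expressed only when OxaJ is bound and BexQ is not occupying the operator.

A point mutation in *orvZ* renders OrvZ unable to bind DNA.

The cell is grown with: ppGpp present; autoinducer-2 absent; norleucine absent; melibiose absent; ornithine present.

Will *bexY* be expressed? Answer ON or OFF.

Norleucine is absent, so NolX is inactive.
Required activator NolX is absent, so *bexQ* is not transcribed.
So BexQ is not produced.
Ornithine is present, so FenT is active.
No repressor is bound and FenT is active, so *oxaJ* is transcribed.
So OxaJ is produced and active.
No repressor is bound and OxaJ is active, so *rudS* is transcribed.
So RudS is produced and active.
OrvZ is non-functional in this strain, so it has no effect.
With repressor RudS bound, *bexY* is not transcribed.

OFF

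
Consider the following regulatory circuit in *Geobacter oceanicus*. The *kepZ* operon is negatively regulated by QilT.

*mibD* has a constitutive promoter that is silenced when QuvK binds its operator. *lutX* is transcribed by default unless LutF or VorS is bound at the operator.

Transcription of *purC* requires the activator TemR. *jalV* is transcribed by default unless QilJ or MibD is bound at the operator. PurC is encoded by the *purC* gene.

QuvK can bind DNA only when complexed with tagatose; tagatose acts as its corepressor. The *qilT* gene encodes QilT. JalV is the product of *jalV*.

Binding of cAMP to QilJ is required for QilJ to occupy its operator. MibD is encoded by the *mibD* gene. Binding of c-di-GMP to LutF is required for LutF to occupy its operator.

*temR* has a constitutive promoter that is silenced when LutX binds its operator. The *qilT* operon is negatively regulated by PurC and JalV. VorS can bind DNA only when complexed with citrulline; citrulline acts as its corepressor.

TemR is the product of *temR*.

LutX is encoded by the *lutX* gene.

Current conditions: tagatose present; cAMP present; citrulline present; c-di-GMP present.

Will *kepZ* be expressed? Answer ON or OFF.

ON

c-di-GMP is present, so LutF is active.
Citrulline is present, so VorS is active.
With repressor LutF bound, *lutX* is not transcribed.
So LutX is not produced.
With no repressor bound, *temR* is transcribed.
So TemR is produced and active.
No repressor is bound and TemR is active, so *purC* is transcribed.
So PurC is produced and active.
cAMP is present, so QilJ is active.
Tagatose is present, so QuvK is active.
With repressor QuvK bound, *mibD* is not transcribed.
So MibD is not produced.
With repressor QilJ bound, *jalV* is not transcribed.
So JalV is not produced.
With repressor PurC bound, *qilT* is not transcribed.
So QilT is not produced.
With no repressor bound, *kepZ* is transcribed.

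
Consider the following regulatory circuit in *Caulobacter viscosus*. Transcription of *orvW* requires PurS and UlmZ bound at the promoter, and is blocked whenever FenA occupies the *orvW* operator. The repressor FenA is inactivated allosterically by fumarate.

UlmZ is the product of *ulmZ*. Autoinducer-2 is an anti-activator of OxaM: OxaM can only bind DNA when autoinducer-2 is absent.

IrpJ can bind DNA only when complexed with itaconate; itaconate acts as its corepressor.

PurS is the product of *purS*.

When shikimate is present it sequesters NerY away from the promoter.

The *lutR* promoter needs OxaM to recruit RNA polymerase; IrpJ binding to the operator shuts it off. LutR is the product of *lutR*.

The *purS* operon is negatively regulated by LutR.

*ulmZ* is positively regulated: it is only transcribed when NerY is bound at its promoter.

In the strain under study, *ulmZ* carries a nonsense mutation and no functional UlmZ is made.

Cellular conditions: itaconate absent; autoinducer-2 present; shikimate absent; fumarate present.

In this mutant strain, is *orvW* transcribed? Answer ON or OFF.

Fumarate is present, so FenA is inactive.
Itaconate is absent, so IrpJ is inactive.
Autoinducer-2 is present, so OxaM is inactive.
Required activator OxaM is absent, so *lutR* is not transcribed.
So LutR is not produced.
With no repressor bound, *purS* is transcribed.
So PurS is produced and active.
UlmZ is non-functional in this strain, so it has no effect.
Required activator UlmZ is absent, so *orvW* is not transcribed.

OFF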